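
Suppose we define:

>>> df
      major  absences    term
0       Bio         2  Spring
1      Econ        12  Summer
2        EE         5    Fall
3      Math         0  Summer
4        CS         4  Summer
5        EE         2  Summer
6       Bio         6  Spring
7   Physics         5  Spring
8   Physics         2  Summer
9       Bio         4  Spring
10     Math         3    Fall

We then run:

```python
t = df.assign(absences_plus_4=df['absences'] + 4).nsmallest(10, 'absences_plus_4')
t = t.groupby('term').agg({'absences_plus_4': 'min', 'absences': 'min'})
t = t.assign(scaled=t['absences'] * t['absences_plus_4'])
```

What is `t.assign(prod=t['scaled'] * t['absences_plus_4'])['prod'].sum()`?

add column absences_plus_4 = df['absences'] + 4:
      major  absences    term  absences_plus_4
0       Bio         2  Spring                6
1      Econ        12  Summer               16
2        EE         5    Fall                9
3      Math         0  Summer                4
4        CS         4  Summer                8
5        EE         2  Summer                6
6       Bio         6  Spring               10
7   Physics         5  Spring                9
8   Physics         2  Summer                6
9       Bio         4  Spring                8
10     Math         3    Fall                7
take 10 rows with smallest absences_plus_4:
      major  absences    term  absences_plus_4
3      Math         0  Summer                4
0       Bio         2  Spring                6
5        EE         2  Summer                6
8   Physics         2  Summer                6
10     Math         3    Fall                7
4        CS         4  Summer                8
9       Bio         4  Spring                8
2        EE         5    Fall                9
7   Physics         5  Spring                9
6       Bio         6  Spring               10
group by term: min(absences_plus_4), min(absences):
        absences_plus_4  absences
term                             
Fall                  7         3
Spring                6         2
Summer                4         0
add column scaled = t['absences'] * t['absences_plus_4']:
        absences_plus_4  absences  scaled
term                                     
Fall                  7         3      21
Spring                6         2      12
Summer                4         0       0
add column prod = t['scaled'] * t['absences_plus_4']:
        absences_plus_4  absences  scaled  prod
term                                           
Fall                  7         3      21   147
Spring                6         2      12    72
Summer                4         0       0     0
Then the sum of column 'prod': 219

219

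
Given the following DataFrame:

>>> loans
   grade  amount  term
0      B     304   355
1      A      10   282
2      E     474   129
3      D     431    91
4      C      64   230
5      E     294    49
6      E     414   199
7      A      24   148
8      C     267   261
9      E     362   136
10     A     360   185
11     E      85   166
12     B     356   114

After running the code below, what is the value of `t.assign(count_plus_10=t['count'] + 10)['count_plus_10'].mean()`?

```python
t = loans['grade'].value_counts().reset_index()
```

value_counts of grade:
grade
E    5
A    3
B    2
C    2
D    1
Name: count, dtype: int64
reset_index():
  grade  count
0     E      5
1     A      3
2     B      2
3     C      2
4     D      1
add column count_plus_10 = t['count'] + 10:
  grade  count  count_plus_10
0     E      5             15
1     A      3             13
2     B      2             12
3     C      2             12
4     D      1             11
Then the mean of column 'count_plus_10': 12.6

12.6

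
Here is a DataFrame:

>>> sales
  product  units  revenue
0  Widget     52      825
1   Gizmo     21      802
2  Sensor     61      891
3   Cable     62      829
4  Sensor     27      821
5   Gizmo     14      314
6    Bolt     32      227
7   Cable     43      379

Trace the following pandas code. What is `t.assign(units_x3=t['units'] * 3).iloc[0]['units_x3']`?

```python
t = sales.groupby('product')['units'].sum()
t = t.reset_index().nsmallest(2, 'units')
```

96

group by product, sum of units:
product
Bolt       32
Cable     105
Gizmo      35
Sensor     88
Widget     52
Name: units, dtype: int64
reset_index():
  product  units
0    Bolt     32
1   Cable    105
2   Gizmo     35
3  Sensor     88
4  Widget     52
take 2 rows with smallest units:
  product  units
0    Bolt     32
2   Gizmo     35
add column units_x3 = t['units'] * 3:
  product  units  units_x3
0    Bolt     32        96
2   Gizmo     35       105
The value at position 0, column 'units_x3' is 96.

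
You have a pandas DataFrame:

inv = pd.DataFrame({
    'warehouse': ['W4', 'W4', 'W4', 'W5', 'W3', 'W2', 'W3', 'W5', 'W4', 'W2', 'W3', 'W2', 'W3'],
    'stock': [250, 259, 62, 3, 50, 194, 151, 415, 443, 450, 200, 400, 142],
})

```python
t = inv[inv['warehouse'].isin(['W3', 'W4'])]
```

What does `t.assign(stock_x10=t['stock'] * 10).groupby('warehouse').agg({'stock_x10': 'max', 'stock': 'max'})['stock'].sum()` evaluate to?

643

filter rows where warehouse in ['W3', 'W4']:
   warehouse  stock
0         W4    250
1         W4    259
2         W4     62
4         W3     50
6         W3    151
8         W4    443
10        W3    200
12        W3    142
add column stock_x10 = t['stock'] * 10:
   warehouse  stock  stock_x10
0         W4    250       2500
1         W4    259       2590
2         W4     62        620
4         W3     50        500
6         W3    151       1510
8         W4    443       4430
10        W3    200       2000
12        W3    142       1420
group by warehouse: max(stock_x10), max(stock):
           stock_x10  stock
warehouse                  
W3              2000    200
W4              4430    443
Hence 643.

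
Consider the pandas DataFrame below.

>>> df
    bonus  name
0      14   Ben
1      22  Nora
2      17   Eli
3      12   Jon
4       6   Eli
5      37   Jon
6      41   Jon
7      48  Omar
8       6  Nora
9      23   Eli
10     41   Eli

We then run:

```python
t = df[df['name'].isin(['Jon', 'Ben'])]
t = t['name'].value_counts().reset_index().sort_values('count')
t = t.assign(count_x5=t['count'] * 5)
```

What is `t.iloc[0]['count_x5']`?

5

filter rows where name in ['Jon', 'Ben']:
   bonus name
0     14  Ben
3     12  Jon
5     37  Jon
6     41  Jon
value_counts of name:
name
Jon    3
Ben    1
Name: count, dtype: int64
reset_index():
  name  count
0  Jon      3
1  Ben      1
sort by count:
  name  count
1  Ben      1
0  Jon      3
add column count_x5 = t['count'] * 5:
  name  count  count_x5
1  Ben      1         5
0  Jon      3        15
Then the value at position 0, column 'count_x5': 5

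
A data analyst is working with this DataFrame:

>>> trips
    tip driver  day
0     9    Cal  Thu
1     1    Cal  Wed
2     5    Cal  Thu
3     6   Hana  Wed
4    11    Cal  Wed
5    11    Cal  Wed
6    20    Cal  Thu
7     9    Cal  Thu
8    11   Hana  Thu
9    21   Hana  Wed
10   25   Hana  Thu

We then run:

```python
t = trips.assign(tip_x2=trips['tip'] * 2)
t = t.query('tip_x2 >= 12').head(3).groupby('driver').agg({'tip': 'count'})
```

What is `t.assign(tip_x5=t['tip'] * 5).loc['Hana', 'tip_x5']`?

add column tip_x2 = trips['tip'] * 2:
    tip driver  day  tip_x2
0     9    Cal  Thu      18
1     1    Cal  Wed       2
2     5    Cal  Thu      10
3     6   Hana  Wed      12
4    11    Cal  Wed      22
5    11    Cal  Wed      22
6    20    Cal  Thu      40
7     9    Cal  Thu      18
8    11   Hana  Thu      22
9    21   Hana  Wed      42
10   25   Hana  Thu      50
filter rows where tip_x2 >= 12:
    tip driver  day  tip_x2
0     9    Cal  Thu      18
3     6   Hana  Wed      12
4    11    Cal  Wed      22
5    11    Cal  Wed      22
6    20    Cal  Thu      40
7     9    Cal  Thu      18
8    11   Hana  Thu      22
9    21   Hana  Wed      42
10   25   Hana  Thu      50
take first 3 rows:
   tip driver  day  tip_x2
0    9    Cal  Thu      18
3    6   Hana  Wed      12
4   11    Cal  Wed      22
group by driver, count of tip:
        tip
driver     
Cal       2
Hana      1
add column tip_x5 = t['tip'] * 5:
        tip  tip_x5
driver             
Cal       2      10
Hana      1       5
The value at row 'Hana', column 'tip_x5' is 5.

5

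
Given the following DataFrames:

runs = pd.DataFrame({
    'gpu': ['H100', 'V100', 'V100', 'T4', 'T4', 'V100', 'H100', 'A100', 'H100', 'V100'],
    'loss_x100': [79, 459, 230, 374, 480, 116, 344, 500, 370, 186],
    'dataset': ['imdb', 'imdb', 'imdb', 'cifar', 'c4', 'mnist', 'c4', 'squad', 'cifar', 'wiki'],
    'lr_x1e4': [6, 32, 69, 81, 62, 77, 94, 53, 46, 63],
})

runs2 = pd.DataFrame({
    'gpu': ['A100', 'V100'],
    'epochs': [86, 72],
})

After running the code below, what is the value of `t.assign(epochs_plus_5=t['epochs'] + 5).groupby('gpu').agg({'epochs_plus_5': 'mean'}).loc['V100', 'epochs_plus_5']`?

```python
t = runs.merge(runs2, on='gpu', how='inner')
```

merge on 'gpu' (how='inner') → 5 rows:
    gpu  loss_x100 dataset  lr_x1e4  epochs
0  V100        459    imdb       32      72
1  V100        230    imdb       69      72
2  V100        116   mnist       77      72
3  A100        500   squad       53      86
4  V100        186    wiki       63      72
add column epochs_plus_5 = t['epochs'] + 5:
    gpu  loss_x100 dataset  lr_x1e4  epochs  epochs_plus_5
0  V100        459    imdb       32      72             77
1  V100        230    imdb       69      72             77
2  V100        116   mnist       77      72             77
3  A100        500   squad       53      86             91
4  V100        186    wiki       63      72             77
group by gpu, mean of epochs_plus_5:
      epochs_plus_5
gpu                
A100           91.0
V100           77.0

77.0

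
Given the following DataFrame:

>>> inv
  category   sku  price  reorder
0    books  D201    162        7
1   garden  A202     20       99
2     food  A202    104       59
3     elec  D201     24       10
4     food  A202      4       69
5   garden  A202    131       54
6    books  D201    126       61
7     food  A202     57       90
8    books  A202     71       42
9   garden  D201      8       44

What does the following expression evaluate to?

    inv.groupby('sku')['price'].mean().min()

group by sku, mean of price:
sku
A202    64.5
D201    80.0
Name: price, dtype: float64
The min of the resulting series is 64.5.

64.5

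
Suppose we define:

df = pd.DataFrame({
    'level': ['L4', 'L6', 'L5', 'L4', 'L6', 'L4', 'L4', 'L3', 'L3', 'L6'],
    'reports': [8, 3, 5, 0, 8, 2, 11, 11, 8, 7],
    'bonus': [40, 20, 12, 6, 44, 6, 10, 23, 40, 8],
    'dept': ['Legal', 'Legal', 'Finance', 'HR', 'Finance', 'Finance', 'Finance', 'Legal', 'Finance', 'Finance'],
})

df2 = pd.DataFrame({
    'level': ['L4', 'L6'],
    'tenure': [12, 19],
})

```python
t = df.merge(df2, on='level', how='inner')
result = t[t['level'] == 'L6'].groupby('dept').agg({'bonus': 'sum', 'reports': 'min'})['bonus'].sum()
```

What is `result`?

merge on 'level' (how='inner') → 7 rows:
  level  reports  bonus     dept  tenure
0    L4        8     40    Legal      12
1    L6        3     20    Legal      19
2    L4        0      6       HR      12
3    L6        8     44  Finance      19
4    L4        2      6  Finance      12
5    L4       11     10  Finance      12
6    L6        7      8  Finance      19
filter rows where level == 'L6':
  level  reports  bonus     dept  tenure
1    L6        3     20    Legal      19
3    L6        8     44  Finance      19
6    L6        7      8  Finance      19
group by dept: sum(bonus), min(reports):
         bonus  reports
dept                   
Finance     52        7
Legal       20        3

72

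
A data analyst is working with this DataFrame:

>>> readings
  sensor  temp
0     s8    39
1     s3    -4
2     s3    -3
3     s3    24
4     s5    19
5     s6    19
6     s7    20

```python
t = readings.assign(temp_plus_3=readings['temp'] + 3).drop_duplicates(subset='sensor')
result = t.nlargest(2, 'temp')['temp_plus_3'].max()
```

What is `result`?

42

add column temp_plus_3 = readings['temp'] + 3:
  sensor  temp  temp_plus_3
0     s8    39           42
1     s3    -4           -1
2     s3    -3            0
3     s3    24           27
4     s5    19           22
5     s6    19           22
6     s7    20           23
drop duplicate sensor (keep=first):
  sensor  temp  temp_plus_3
0     s8    39           42
1     s3    -4           -1
4     s5    19           22
5     s6    19           22
6     s7    20           23
take 2 rows with largest temp:
  sensor  temp  temp_plus_3
0     s8    39           42
6     s7    20           23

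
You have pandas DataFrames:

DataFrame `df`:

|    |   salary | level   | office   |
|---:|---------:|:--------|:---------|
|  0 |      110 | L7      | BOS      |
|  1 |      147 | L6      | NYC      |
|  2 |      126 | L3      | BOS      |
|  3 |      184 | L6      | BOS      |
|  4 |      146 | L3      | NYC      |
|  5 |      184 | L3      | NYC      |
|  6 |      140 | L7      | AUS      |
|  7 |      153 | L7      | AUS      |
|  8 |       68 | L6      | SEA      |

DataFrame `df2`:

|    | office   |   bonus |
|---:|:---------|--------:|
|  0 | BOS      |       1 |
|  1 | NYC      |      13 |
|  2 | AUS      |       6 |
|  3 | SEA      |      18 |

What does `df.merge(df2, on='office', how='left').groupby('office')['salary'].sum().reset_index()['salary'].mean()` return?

314.5

merge on 'office' (how='left') → 9 rows:
   salary level office  bonus
0     110    L7    BOS      1
1     147    L6    NYC     13
2     126    L3    BOS      1
3     184    L6    BOS      1
4     146    L3    NYC     13
5     184    L3    NYC     13
6     140    L7    AUS      6
7     153    L7    AUS      6
8      68    L6    SEA     18
group by office, sum of salary:
office
AUS    293
BOS    420
NYC    477
SEA     68
Name: salary, dtype: int64
reset_index():
  office  salary
0    AUS     293
1    BOS     420
2    NYC     477
3    SEA      68
Reading off the mean of column 'salary', we get 314.5.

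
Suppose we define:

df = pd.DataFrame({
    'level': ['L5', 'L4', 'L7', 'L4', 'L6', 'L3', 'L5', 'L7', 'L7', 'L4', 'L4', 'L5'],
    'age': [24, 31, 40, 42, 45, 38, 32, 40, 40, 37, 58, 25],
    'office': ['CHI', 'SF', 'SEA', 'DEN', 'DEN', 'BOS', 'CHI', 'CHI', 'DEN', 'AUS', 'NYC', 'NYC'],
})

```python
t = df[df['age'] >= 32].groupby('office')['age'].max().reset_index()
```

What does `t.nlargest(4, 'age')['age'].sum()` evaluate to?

filter rows where age >= 32:
   level  age office
2     L7   40    SEA
3     L4   42    DEN
4     L6   45    DEN
5     L3   38    BOS
6     L5   32    CHI
7     L7   40    CHI
8     L7   40    DEN
9     L4   37    AUS
10    L4   58    NYC
group by office, max of age:
office
AUS    37
BOS    38
CHI    40
DEN    45
NYC    58
SEA    40
Name: age, dtype: int64
reset_index():
  office  age
0    AUS   37
1    BOS   38
2    CHI   40
3    DEN   45
4    NYC   58
5    SEA   40
take 4 rows with largest age:
  office  age
4    NYC   58
3    DEN   45
2    CHI   40
5    SEA   40

183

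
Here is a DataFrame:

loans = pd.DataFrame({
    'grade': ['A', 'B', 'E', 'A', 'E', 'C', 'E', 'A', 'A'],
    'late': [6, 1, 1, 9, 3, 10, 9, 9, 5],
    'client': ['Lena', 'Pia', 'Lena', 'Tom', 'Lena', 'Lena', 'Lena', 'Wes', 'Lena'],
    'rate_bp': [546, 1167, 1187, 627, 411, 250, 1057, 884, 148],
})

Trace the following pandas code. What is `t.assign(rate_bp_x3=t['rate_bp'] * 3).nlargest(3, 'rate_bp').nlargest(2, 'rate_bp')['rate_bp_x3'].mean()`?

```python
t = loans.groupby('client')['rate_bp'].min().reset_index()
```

3076.5

group by client, min of rate_bp:
client
Lena     148
Pia     1167
Tom      627
Wes      884
Name: rate_bp, dtype: int64
reset_index():
  client  rate_bp
0   Lena      148
1    Pia     1167
2    Tom      627
3    Wes      884
add column rate_bp_x3 = t['rate_bp'] * 3:
  client  rate_bp  rate_bp_x3
0   Lena      148         444
1    Pia     1167        3501
2    Tom      627        1881
3    Wes      884        2652
take 3 rows with largest rate_bp:
  client  rate_bp  rate_bp_x3
1    Pia     1167        3501
3    Wes      884        2652
2    Tom      627        1881
take 2 rows with largest rate_bp:
  client  rate_bp  rate_bp_x3
1    Pia     1167        3501
3    Wes      884        2652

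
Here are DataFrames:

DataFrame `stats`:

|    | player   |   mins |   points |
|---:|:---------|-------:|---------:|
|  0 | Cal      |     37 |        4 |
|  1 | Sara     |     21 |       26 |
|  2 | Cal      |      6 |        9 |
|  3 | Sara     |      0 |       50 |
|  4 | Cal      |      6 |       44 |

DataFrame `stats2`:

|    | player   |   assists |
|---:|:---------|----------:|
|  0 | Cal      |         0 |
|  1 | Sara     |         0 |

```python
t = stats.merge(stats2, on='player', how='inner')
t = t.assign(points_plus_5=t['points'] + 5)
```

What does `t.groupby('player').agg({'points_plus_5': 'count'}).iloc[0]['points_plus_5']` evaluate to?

merge on 'player' (how='inner') → 5 rows:
  player  mins  points  assists
0    Cal    37       4        0
1   Sara    21      26        0
2    Cal     6       9        0
3   Sara     0      50        0
4    Cal     6      44        0
add column points_plus_5 = t['points'] + 5:
  player  mins  points  assists  points_plus_5
0    Cal    37       4        0              9
1   Sara    21      26        0             31
2    Cal     6       9        0             14
3   Sara     0      50        0             55
4    Cal     6      44        0             49
group by player, count of points_plus_5:
        points_plus_5
player               
Cal                 3
Sara                2
Then the value at position 0, column 'points_plus_5': 3

3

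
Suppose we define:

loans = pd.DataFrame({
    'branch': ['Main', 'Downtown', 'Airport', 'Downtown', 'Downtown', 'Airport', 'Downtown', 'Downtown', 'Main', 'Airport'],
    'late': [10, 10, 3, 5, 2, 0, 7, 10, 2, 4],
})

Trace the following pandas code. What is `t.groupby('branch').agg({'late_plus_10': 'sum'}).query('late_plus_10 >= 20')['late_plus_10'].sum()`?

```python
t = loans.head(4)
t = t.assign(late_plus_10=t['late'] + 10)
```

55

take first 4 rows:
     branch  late
0      Main    10
1  Downtown    10
2   Airport     3
3  Downtown     5
add column late_plus_10 = t['late'] + 10:
     branch  late  late_plus_10
0      Main    10            20
1  Downtown    10            20
2   Airport     3            13
3  Downtown     5            15
group by branch, sum of late_plus_10:
          late_plus_10
branch                
Airport             13
Downtown            35
Main                20
filter rows where late_plus_10 >= 20:
          late_plus_10
branch                
Downtown            35
Main                20
The sum of column 'late_plus_10' is 55.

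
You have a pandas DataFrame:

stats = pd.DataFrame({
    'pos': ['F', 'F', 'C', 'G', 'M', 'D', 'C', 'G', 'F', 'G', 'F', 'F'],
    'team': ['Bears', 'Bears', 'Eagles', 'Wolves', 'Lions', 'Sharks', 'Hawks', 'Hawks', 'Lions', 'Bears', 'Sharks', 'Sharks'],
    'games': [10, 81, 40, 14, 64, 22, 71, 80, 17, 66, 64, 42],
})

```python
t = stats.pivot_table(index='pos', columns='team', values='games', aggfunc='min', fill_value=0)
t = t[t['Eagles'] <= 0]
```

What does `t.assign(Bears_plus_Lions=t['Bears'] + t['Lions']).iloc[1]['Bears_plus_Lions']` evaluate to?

27

pivot: rows=pos, cols=team, min(games):
team  Bears  Eagles  Hawks  Lions  Sharks  Wolves
pos                                              
C         0      40     71      0       0       0
D         0       0      0      0      22       0
F        10       0      0     17      42       0
G        66       0     80      0       0      14
M         0       0      0     64       0       0
filter rows where Eagles <= 0:
team  Bears  Eagles  Hawks  Lions  Sharks  Wolves
pos                                              
D         0       0      0      0      22       0
F        10       0      0     17      42       0
G        66       0     80      0       0      14
M         0       0      0     64       0       0
add column Bears_plus_Lions = t['Bears'] + t['Lions']:
team  Bears  Eagles  Hawks  Lions  Sharks  Wolves  Bears_plus_Lions
pos                                                                
D         0       0      0      0      22       0                 0
F        10       0      0     17      42       0                27
G        66       0     80      0       0      14                66
M         0       0      0     64       0       0                64
Then the value at position 1, column 'Bears_plus_Lions': 27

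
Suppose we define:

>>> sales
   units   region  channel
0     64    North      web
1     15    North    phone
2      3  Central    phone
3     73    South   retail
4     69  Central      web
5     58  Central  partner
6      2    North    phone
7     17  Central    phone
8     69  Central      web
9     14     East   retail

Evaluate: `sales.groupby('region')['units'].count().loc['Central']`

5

group by region, count of units:
region
Central    5
East       1
North      3
South      1
Name: units, dtype: int64
Finally, value at index 'Central' = 5.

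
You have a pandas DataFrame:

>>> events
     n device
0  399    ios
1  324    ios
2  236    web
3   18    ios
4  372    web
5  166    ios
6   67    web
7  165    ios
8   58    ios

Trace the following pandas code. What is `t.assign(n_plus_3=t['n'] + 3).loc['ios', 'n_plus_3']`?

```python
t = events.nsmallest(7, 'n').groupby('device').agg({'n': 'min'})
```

21

take 7 rows with smallest n:
     n device
3   18    ios
8   58    ios
6   67    web
7  165    ios
5  166    ios
2  236    web
1  324    ios
group by device, min of n:
         n
device    
ios     18
web     67
add column n_plus_3 = t['n'] + 3:
         n  n_plus_3
device              
ios     18        21
web     67        70
Hence 21.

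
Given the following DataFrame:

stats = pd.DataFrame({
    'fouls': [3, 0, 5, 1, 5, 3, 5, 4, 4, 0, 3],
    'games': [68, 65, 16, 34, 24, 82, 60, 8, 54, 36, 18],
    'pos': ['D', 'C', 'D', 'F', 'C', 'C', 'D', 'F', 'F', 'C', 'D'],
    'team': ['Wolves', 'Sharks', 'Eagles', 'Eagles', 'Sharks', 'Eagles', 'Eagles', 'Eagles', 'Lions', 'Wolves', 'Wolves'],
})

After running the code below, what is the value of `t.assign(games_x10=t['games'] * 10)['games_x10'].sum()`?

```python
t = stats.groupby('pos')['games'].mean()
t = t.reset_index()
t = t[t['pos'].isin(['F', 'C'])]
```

group by pos, mean of games:
pos
C    51.75
D    40.50
F    32.00
Name: games, dtype: float64
reset_index():
  pos  games
0   C  51.75
1   D  40.50
2   F  32.00
filter rows where pos in ['F', 'C']:
  pos  games
0   C  51.75
2   F  32.00
add column games_x10 = t['games'] * 10:
  pos  games  games_x10
0   C  51.75      517.5
2   F  32.00      320.0

837.5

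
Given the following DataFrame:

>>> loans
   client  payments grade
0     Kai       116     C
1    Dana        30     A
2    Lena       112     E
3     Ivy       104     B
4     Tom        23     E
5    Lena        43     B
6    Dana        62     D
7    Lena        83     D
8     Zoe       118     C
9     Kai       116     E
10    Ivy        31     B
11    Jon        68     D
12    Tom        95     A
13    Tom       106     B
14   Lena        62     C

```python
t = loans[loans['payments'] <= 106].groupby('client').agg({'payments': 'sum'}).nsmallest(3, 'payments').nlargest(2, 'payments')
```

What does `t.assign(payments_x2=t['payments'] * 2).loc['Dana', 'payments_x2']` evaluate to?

184

filter rows where payments <= 106:
   client  payments grade
1    Dana        30     A
3     Ivy       104     B
4     Tom        23     E
5    Lena        43     B
6    Dana        62     D
7    Lena        83     D
10    Ivy        31     B
11    Jon        68     D
12    Tom        95     A
13    Tom       106     B
14   Lena        62     C
group by client, sum of payments:
        payments
client          
Dana          92
Ivy          135
Jon           68
Lena         188
Tom          224
take 3 rows with smallest payments:
        payments
client          
Jon           68
Dana          92
Ivy          135
take 2 rows with largest payments:
        payments
client          
Ivy          135
Dana          92
add column payments_x2 = t['payments'] * 2:
        payments  payments_x2
client                       
Ivy          135          270
Dana          92          184
Reading off the value at row 'Dana', column 'payments_x2', we get 184.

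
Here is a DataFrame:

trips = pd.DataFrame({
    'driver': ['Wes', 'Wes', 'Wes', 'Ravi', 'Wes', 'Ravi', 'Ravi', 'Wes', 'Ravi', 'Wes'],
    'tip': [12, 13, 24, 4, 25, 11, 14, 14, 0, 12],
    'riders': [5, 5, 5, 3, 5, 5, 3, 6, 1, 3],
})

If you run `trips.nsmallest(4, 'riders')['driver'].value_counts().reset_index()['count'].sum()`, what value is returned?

4

take 4 rows with smallest riders:
  driver  tip  riders
8   Ravi    0       1
3   Ravi    4       3
6   Ravi   14       3
9    Wes   12       3
value_counts of driver:
driver
Ravi    3
Wes     1
Name: count, dtype: int64
reset_index():
  driver  count
0   Ravi      3
1    Wes      1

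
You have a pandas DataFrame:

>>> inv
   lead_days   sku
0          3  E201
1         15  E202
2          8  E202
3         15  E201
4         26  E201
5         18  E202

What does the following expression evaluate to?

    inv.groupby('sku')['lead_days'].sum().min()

41

group by sku, sum of lead_days:
sku
E201    44
E202    41
Name: lead_days, dtype: int64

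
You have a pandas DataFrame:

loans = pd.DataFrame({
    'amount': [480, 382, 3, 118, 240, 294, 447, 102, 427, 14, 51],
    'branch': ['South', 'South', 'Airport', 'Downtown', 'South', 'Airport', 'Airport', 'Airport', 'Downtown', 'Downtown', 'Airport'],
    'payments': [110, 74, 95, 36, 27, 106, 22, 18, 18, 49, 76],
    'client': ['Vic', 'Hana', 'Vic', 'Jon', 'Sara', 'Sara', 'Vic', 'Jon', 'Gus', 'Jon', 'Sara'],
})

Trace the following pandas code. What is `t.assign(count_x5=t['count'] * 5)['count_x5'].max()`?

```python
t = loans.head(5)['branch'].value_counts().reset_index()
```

15

take first 5 rows:
   amount    branch  payments client
0     480     South       110    Vic
1     382     South        74   Hana
2       3   Airport        95    Vic
3     118  Downtown        36    Jon
4     240     South        27   Sara
value_counts of branch:
branch
South       3
Airport     1
Downtown    1
Name: count, dtype: int64
reset_index():
     branch  count
0     South      3
1   Airport      1
2  Downtown      1
add column count_x5 = t['count'] * 5:
     branch  count  count_x5
0     South      3        15
1   Airport      1         5
2  Downtown      1         5
So max() = 15.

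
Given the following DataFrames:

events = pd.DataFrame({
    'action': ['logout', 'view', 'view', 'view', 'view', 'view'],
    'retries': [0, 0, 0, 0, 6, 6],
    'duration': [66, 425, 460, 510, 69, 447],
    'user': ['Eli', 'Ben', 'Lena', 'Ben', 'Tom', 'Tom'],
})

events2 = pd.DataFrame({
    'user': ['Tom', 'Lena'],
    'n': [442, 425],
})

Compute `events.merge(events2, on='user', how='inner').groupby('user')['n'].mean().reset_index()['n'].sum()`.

merge on 'user' (how='inner') → 3 rows:
  action  retries  duration  user    n
0   view        0       460  Lena  425
1   view        6        69   Tom  442
2   view        6       447   Tom  442
group by user, mean of n:
user
Lena    425.0
Tom     442.0
Name: n, dtype: float64
reset_index():
   user      n
0  Lena  425.0
1   Tom  442.0

867.0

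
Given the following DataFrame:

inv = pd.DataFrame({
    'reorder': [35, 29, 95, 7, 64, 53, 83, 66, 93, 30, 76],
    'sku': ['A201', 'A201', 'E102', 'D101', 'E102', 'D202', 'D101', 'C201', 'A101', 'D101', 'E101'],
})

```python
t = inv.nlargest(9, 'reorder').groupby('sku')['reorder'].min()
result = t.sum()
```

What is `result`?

417

take 9 rows with largest reorder:
    reorder   sku
2        95  E102
8        93  A101
6        83  D101
10       76  E101
7        66  C201
4        64  E102
5        53  D202
0        35  A201
9        30  D101
group by sku, min of reorder:
sku
A101    93
A201    35
C201    66
D101    30
D202    53
E101    76
E102    64
Name: reorder, dtype: int64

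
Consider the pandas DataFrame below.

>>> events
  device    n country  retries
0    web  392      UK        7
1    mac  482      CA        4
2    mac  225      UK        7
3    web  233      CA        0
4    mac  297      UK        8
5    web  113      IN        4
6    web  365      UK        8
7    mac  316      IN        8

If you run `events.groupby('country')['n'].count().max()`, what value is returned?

group by country, count of n:
country
CA    2
IN    2
UK    4
Name: n, dtype: int64
The max of the resulting series is 4.

4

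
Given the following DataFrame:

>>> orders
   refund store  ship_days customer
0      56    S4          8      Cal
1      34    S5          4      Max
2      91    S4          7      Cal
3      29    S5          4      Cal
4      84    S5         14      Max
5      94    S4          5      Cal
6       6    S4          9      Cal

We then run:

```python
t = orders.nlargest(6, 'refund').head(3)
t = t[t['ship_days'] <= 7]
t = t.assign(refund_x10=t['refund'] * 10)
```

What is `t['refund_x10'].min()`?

910

take 6 rows with largest refund:
   refund store  ship_days customer
5      94    S4          5      Cal
2      91    S4          7      Cal
4      84    S5         14      Max
0      56    S4          8      Cal
1      34    S5          4      Max
3      29    S5          4      Cal
take first 3 rows:
   refund store  ship_days customer
5      94    S4          5      Cal
2      91    S4          7      Cal
4      84    S5         14      Max
filter rows where ship_days <= 7:
   refund store  ship_days customer
5      94    S4          5      Cal
2      91    S4          7      Cal
add column refund_x10 = t['refund'] * 10:
   refund store  ship_days customer  refund_x10
5      94    S4          5      Cal         940
2      91    S4          7      Cal         910
The min of column 'refund_x10' is 910.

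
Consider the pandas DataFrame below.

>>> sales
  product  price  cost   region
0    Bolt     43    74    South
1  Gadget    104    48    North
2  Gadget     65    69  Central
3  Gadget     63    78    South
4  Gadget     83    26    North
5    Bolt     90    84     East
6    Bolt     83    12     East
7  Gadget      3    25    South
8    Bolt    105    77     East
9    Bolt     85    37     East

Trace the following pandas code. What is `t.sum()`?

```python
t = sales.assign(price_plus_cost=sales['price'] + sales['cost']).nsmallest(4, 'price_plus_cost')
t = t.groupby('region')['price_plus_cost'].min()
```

232

add column price_plus_cost = sales['price'] + sales['cost']:
  product  price  cost   region  price_plus_cost
0    Bolt     43    74    South              117
1  Gadget    104    48    North              152
2  Gadget     65    69  Central              134
3  Gadget     63    78    South              141
4  Gadget     83    26    North              109
5    Bolt     90    84     East              174
6    Bolt     83    12     East               95
7  Gadget      3    25    South               28
8    Bolt    105    77     East              182
9    Bolt     85    37     East              122
take 4 rows with smallest price_plus_cost:
  product  price  cost region  price_plus_cost
7  Gadget      3    25  South               28
6    Bolt     83    12   East               95
4  Gadget     83    26  North              109
0    Bolt     43    74  South              117
group by region, min of price_plus_cost:
region
East      95
North    109
South     28
Name: price_plus_cost, dtype: int64
The sum of the resulting series is 232.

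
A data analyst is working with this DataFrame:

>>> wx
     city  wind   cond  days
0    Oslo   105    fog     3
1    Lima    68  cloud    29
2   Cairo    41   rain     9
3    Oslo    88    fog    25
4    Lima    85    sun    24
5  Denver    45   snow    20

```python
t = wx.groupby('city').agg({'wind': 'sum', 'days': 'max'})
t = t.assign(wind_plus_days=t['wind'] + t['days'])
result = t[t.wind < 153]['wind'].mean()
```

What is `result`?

group by city: sum(wind), max(days):
        wind  days
city              
Cairo     41     9
Denver    45    20
Lima     153    29
Oslo     193    25
add column wind_plus_days = t['wind'] + t['days']:
        wind  days  wind_plus_days
city                              
Cairo     41     9              50
Denver    45    20              65
Lima     153    29             182
Oslo     193    25             218
filter rows where wind < 153:
        wind  days  wind_plus_days
city                              
Cairo     41     9              50
Denver    45    20              65

43.0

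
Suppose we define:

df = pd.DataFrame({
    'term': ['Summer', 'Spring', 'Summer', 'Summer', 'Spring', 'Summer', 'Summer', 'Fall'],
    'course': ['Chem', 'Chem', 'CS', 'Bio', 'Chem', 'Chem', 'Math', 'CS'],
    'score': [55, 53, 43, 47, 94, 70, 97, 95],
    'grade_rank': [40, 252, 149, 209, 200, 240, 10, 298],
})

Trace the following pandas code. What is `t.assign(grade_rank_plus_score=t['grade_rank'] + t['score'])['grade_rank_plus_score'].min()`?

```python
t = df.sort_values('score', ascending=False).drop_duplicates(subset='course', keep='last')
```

sort by score descending:
     term course  score  grade_rank
6  Summer   Math     97          10
7    Fall     CS     95         298
4  Spring   Chem     94         200
5  Summer   Chem     70         240
0  Summer   Chem     55          40
1  Spring   Chem     53         252
3  Summer    Bio     47         209
2  Summer     CS     43         149
drop duplicate course (keep=last):
     term course  score  grade_rank
6  Summer   Math     97          10
1  Spring   Chem     53         252
3  Summer    Bio     47         209
2  Summer     CS     43         149
add column grade_rank_plus_score = t['grade_rank'] + t['score']:
     term course  score  grade_rank  grade_rank_plus_score
6  Summer   Math     97          10                    107
1  Spring   Chem     53         252                    305
3  Summer    Bio     47         209                    256
2  Summer     CS     43         149                    192
The min of column 'grade_rank_plus_score' is 107.

107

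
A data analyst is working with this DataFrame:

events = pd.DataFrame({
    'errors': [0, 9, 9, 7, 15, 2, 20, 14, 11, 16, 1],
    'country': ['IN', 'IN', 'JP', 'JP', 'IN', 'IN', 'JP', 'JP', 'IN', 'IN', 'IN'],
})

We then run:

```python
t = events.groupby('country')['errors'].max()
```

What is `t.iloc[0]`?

16

group by country, max of errors:
country
IN    16
JP    20
Name: errors, dtype: int64
The value at position 0 is 16.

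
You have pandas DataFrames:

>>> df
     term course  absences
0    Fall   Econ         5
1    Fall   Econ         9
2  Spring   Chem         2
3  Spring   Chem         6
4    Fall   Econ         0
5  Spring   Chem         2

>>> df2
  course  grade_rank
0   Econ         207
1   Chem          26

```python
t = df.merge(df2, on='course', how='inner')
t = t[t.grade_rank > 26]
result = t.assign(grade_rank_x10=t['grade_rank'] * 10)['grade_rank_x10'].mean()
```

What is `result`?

2070.0

merge on 'course' (how='inner') → 6 rows:
     term course  absences  grade_rank
0    Fall   Econ         5         207
1    Fall   Econ         9         207
2  Spring   Chem         2          26
3  Spring   Chem         6          26
4    Fall   Econ         0         207
5  Spring   Chem         2          26
filter rows where grade_rank > 26:
   term course  absences  grade_rank
0  Fall   Econ         5         207
1  Fall   Econ         9         207
4  Fall   Econ         0         207
add column grade_rank_x10 = t['grade_rank'] * 10:
   term course  absences  grade_rank  grade_rank_x10
0  Fall   Econ         5         207            2070
1  Fall   Econ         9         207            2070
4  Fall   Econ         0         207            2070
Hence 2070.0.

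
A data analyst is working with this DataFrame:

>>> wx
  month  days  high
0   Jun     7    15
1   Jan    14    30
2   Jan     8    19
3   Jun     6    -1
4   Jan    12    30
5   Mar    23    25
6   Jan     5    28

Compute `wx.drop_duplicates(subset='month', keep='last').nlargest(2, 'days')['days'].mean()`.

14.5

drop duplicate month (keep=last):
  month  days  high
3   Jun     6    -1
5   Mar    23    25
6   Jan     5    28
take 2 rows with largest days:
  month  days  high
5   Mar    23    25
3   Jun     6    -1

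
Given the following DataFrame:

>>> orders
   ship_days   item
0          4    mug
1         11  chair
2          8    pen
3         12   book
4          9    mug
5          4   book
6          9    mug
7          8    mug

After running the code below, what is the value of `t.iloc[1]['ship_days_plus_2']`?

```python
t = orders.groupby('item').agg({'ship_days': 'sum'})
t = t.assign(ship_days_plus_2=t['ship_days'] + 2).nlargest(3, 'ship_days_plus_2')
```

18

group by item, sum of ship_days:
       ship_days
item            
book          16
chair         11
mug           30
pen            8
add column ship_days_plus_2 = t['ship_days'] + 2:
       ship_days  ship_days_plus_2
item                              
book          16                18
chair         11                13
mug           30                32
pen            8                10
take 3 rows with largest ship_days_plus_2:
       ship_days  ship_days_plus_2
item                              
mug           30                32
book          16                18
chair         11                13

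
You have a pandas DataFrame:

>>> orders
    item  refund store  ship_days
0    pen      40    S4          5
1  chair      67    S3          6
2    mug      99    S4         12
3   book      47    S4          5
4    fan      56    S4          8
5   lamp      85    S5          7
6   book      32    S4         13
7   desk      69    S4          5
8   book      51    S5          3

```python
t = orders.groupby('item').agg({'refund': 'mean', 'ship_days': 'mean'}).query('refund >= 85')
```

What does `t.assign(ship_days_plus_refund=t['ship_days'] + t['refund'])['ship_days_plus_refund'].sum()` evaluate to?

203.0

group by item: mean(refund), mean(ship_days):
          refund  ship_days
item                       
book   43.333333        7.0
chair  67.000000        6.0
desk   69.000000        5.0
fan    56.000000        8.0
lamp   85.000000        7.0
mug    99.000000       12.0
pen    40.000000        5.0
filter rows where refund >= 85:
      refund  ship_days
item                   
lamp    85.0        7.0
mug     99.0       12.0
add column ship_days_plus_refund = t['ship_days'] + t['refund']:
      refund  ship_days  ship_days_plus_refund
item                                          
lamp    85.0        7.0                   92.0
mug     99.0       12.0                  111.0
Hence 203.0.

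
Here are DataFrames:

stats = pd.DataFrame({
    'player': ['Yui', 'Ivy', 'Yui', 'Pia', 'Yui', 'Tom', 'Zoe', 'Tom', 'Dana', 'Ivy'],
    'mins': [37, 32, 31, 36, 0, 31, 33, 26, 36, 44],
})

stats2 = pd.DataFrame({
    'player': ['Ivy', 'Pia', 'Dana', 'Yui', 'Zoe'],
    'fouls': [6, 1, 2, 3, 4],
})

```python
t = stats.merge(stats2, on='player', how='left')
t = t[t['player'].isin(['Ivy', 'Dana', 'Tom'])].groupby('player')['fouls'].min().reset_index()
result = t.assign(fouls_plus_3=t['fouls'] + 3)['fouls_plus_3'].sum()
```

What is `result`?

merge on 'player' (how='left') → 10 rows:
  player  mins  fouls
0    Yui    37    3.0
1    Ivy    32    6.0
2    Yui    31    3.0
3    Pia    36    1.0
4    Yui     0    3.0
5    Tom    31    NaN
6    Zoe    33    4.0
7    Tom    26    NaN
8   Dana    36    2.0
9    Ivy    44    6.0
filter rows where player in ['Ivy', 'Dana', 'Tom']:
  player  mins  fouls
1    Ivy    32    6.0
5    Tom    31    NaN
7    Tom    26    NaN
8   Dana    36    2.0
9    Ivy    44    6.0
group by player, min of fouls:
player
Dana    2.0
Ivy     6.0
Tom     NaN
Name: fouls, dtype: float64
reset_index():
  player  fouls
0   Dana    2.0
1    Ivy    6.0
2    Tom    NaN
add column fouls_plus_3 = t['fouls'] + 3:
  player  fouls  fouls_plus_3
0   Dana    2.0           5.0
1    Ivy    6.0           9.0
2    Tom    NaN           NaN
The sum of column 'fouls_plus_3' is 14.0.

14.0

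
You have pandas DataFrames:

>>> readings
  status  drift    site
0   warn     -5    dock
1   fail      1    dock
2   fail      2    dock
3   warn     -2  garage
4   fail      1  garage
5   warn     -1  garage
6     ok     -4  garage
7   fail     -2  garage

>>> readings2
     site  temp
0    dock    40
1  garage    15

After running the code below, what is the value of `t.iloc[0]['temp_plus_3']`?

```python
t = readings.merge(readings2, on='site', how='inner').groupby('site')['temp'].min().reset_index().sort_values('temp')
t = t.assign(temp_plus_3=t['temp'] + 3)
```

merge on 'site' (how='inner') → 8 rows:
  status  drift    site  temp
0   warn     -5    dock    40
1   fail      1    dock    40
2   fail      2    dock    40
3   warn     -2  garage    15
4   fail      1  garage    15
5   warn     -1  garage    15
6     ok     -4  garage    15
7   fail     -2  garage    15
group by site, min of temp:
site
dock      40
garage    15
Name: temp, dtype: int64
reset_index():
     site  temp
0    dock    40
1  garage    15
sort by temp:
     site  temp
1  garage    15
0    dock    40
add column temp_plus_3 = t['temp'] + 3:
     site  temp  temp_plus_3
1  garage    15           18
0    dock    40           43
Taking the value at position 0, column 'temp_plus_3' gives 18.

18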